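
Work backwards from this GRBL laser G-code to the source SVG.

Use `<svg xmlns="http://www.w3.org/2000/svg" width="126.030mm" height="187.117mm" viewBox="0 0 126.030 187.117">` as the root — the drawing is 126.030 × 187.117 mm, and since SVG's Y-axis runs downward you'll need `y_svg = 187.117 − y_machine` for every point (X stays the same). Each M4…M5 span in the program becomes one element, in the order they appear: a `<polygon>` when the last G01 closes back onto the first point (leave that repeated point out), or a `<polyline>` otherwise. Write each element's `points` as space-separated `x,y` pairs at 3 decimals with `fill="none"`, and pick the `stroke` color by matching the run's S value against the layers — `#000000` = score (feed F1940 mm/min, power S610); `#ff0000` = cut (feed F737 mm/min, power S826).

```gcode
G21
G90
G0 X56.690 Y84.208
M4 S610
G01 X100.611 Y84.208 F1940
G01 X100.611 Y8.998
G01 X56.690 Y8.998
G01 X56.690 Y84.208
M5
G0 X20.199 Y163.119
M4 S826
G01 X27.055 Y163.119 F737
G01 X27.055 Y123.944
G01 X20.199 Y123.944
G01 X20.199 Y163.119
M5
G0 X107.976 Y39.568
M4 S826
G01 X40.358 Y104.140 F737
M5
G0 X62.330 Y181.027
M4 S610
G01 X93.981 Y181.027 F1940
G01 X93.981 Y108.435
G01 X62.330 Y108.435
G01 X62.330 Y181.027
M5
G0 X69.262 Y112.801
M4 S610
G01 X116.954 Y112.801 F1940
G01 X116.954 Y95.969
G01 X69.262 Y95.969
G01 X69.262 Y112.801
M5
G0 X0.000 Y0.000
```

<svg xmlns="http://www.w3.org/2000/svg" width="126.030mm" height="187.117mm" viewBox="0 0 126.030 187.117">
  <polygon points="56.690,102.909 100.611,102.909 100.611,178.119 56.690,178.119" fill="none" stroke="#000000"/>
  <polygon points="20.199,23.998 27.055,23.998 27.055,63.173 20.199,63.173" fill="none" stroke="#ff0000"/>
  <polyline points="107.976,147.549 40.358,82.977" fill="none" stroke="#ff0000"/>
  <polygon points="62.330,6.090 93.981,6.090 93.981,78.682 62.330,78.682" fill="none" stroke="#000000"/>
  <polygon points="69.262,74.316 116.954,74.316 116.954,91.148 69.262,91.148" fill="none" stroke="#000000"/>
</svg>

y_svg = 187.117 − y_m.

[1] S610→`#000000` (score); closed run; points: 56.690,102.909 100.611,102.909 100.611,178.119 56.690,178.119

[2] S826→`#ff0000` (cut); closed run; points: 20.199,23.998 27.055,23.998 27.055,63.173 20.199,63.173

[3] S826→`#ff0000` (cut); open run; points: 107.976,147.549 40.358,82.977

[4] S610→`#000000` (score); closed run; points: 62.330,6.090 93.981,6.090 93.981,78.682 62.330,78.682

[5] S610→`#000000` (score); closed run; points: 69.262,74.316 116.954,74.316 116.954,91.148 69.262,91.148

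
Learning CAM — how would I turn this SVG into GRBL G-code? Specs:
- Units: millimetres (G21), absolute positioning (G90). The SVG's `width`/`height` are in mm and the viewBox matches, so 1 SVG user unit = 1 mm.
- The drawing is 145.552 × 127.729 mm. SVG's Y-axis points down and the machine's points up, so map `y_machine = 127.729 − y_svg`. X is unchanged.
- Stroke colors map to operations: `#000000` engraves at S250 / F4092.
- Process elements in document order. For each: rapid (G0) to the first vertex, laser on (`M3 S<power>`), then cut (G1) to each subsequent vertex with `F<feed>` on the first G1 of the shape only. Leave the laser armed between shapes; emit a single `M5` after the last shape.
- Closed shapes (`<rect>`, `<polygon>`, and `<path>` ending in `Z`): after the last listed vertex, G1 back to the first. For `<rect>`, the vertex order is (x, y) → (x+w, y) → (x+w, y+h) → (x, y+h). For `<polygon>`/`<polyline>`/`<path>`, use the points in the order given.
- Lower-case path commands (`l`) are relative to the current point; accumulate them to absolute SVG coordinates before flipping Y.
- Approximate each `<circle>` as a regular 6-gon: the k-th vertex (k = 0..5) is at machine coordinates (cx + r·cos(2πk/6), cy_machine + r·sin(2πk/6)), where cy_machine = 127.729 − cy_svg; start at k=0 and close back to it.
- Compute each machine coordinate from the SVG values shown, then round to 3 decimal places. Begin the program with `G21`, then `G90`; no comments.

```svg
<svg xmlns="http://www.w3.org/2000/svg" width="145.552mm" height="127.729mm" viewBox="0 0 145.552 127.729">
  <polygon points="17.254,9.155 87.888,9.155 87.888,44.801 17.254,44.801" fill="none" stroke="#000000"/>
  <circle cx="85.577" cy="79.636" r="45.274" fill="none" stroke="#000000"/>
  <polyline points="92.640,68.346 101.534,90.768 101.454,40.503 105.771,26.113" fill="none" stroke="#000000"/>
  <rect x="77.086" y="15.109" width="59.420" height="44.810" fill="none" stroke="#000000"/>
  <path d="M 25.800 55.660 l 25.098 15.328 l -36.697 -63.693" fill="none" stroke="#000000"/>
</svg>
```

1 u = 1 mm; y_m = 127.729 − y.

[1] `<polygon>` rectangle, #000000→engrave S250 F4092: (17.254,118.574) → (87.888,118.574) → (87.888,82.928) → (17.254,82.928) → (17.254,118.574) (closed)

[2] `<circle>` circle, #000000→engrave S250 F4092: (130.851,48.093) → (108.214,87.301) → (62.940,87.301) → (40.303,48.093) → (62.940,8.885) → (108.214,8.885) → (130.851,48.093) (closed)

[3] `<polyline>` open polyline, #000000→engrave S250 F4092: (92.640,59.383) → (101.534,36.961) → (101.454,87.226) → (105.771,101.616)

[4] `<rect>` rectangle, #000000→engrave S250 F4092: (77.086,112.620) → (136.506,112.620) → (136.506,67.810) → (77.086,67.810) → (77.086,112.620) (closed)

[5] `<path>` open polyline, #000000→engrave S250 F4092: (25.800,72.069) → (50.898,56.741) → (14.201,120.434)

G21
G90
G0 X17.254 Y118.574
M3 S250
G1 X87.888 Y118.574 F4092
G1 X87.888 Y82.928
G1 X17.254 Y82.928
G1 X17.254 Y118.574
G0 X130.851 Y48.093
M3 S250
G1 X108.214 Y87.301 F4092
G1 X62.940 Y87.301
G1 X40.303 Y48.093
G1 X62.940 Y8.885
G1 X108.214 Y8.885
G1 X130.851 Y48.093
G0 X92.640 Y59.383
M3 S250
G1 X101.534 Y36.961 F4092
G1 X101.454 Y87.226
G1 X105.771 Y101.616
G0 X77.086 Y112.620
M3 S250
G1 X136.506 Y112.620 F4092
G1 X136.506 Y67.810
G1 X77.086 Y67.810
G1 X77.086 Y112.620
G0 X25.800 Y72.069
M3 S250
G1 X50.898 Y56.741 F4092
G1 X14.201 Y120.434
M5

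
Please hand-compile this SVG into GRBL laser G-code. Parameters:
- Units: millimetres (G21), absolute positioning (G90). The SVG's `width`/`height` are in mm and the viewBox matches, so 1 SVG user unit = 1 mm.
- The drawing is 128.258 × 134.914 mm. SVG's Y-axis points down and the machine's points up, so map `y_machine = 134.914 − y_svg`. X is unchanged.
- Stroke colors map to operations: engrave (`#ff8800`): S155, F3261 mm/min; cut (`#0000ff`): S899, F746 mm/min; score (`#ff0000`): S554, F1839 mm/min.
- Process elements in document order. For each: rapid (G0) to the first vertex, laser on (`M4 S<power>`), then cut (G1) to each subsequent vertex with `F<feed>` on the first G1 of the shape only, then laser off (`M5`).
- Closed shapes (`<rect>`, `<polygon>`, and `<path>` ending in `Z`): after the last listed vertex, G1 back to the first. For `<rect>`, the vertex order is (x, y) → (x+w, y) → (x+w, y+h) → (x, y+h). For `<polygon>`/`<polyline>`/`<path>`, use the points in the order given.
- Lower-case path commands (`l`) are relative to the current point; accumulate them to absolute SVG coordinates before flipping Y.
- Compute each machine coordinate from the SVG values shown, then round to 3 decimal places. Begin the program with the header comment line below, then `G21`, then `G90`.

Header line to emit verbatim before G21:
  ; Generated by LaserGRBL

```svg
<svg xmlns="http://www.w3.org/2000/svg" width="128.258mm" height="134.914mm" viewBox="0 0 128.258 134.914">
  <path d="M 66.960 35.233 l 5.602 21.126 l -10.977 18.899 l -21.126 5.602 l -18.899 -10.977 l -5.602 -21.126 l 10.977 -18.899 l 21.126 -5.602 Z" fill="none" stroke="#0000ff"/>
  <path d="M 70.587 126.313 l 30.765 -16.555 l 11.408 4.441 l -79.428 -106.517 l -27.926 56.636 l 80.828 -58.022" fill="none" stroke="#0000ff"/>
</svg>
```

; Generated by LaserGRBL
G21
G90
G0 X66.960 Y99.681
M4 S899
G1 X72.562 Y78.555 F746
G1 X61.585 Y59.656
G1 X40.459 Y54.054
G1 X21.560 Y65.031
G1 X15.958 Y86.157
G1 X26.935 Y105.056
G1 X48.061 Y110.658
G1 X66.960 Y99.681
M5
G0 X70.587 Y8.601
M4 S899
G1 X101.352 Y25.156 F746
G1 X112.760 Y20.715
G1 X33.332 Y127.232
G1 X5.406 Y70.596
G1 X86.234 Y128.618
M5

1 u = 1 mm; y_m = 134.914 − y.

[1] `<path>` regular polygon, #0000ff→cut S899 F746: (66.960,99.681) → (72.562,78.555) → (61.585,59.656) → (40.459,54.054) → (21.560,65.031) → (15.958,86.157) → (26.935,105.056) → (48.061,110.658) → (66.960,99.681) (closed)

[2] `<path>` open polyline, #0000ff→cut S899 F746: (70.587,8.601) → (101.352,25.156) → (112.760,20.715) → (33.332,127.232) → (5.406,70.596) → (86.234,128.618)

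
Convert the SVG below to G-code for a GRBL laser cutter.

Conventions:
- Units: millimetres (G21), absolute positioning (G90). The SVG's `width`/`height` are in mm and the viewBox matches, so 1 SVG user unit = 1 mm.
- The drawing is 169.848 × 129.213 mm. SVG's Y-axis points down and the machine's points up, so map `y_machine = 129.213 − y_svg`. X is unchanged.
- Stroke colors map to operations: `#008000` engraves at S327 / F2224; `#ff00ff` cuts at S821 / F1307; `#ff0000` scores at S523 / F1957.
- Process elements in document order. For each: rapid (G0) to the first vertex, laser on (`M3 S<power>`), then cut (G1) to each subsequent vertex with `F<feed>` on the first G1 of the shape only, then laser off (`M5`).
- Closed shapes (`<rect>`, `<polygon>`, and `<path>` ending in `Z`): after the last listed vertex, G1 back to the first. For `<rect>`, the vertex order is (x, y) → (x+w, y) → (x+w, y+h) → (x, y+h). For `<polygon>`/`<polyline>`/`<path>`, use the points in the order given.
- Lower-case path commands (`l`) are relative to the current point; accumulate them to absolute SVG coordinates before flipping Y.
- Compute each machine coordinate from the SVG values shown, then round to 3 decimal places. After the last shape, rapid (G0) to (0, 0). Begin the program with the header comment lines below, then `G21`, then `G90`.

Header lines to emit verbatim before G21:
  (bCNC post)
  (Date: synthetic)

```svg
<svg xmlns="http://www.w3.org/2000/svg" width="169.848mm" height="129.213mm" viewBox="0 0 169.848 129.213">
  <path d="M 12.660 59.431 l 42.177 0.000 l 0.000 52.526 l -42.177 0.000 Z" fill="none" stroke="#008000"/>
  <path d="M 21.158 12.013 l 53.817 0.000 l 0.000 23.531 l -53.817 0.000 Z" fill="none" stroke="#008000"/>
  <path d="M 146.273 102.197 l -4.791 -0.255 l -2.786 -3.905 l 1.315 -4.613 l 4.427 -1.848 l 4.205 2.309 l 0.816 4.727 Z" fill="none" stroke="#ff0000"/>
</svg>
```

1 u = 1 mm; y_m = 129.213 − y.

[1] `<path>` rectangle, #008000→engrave S327 F2224: (12.660,69.782) → (54.837,69.782) → (54.837,17.256) → (12.660,17.256) → (12.660,69.782) (closed)

[2] `<path>` rectangle, #008000→engrave S327 F2224: (21.158,117.200) → (74.975,117.200) → (74.975,93.669) → (21.158,93.669) → (21.158,117.200) (closed)

[3] `<path>` regular polygon, #ff0000→score S523 F1957: (146.273,27.016) → (141.482,27.271) → (138.696,31.176) → (140.011,35.789) → (144.438,37.637) → (148.643,35.328) → (149.459,30.601) → (146.273,27.016) (closed)

(bCNC post)
(Date: synthetic)
G21
G90
G0 X12.660 Y69.782
M3 S327
G1 X54.837 Y69.782 F2224
G1 X54.837 Y17.256
G1 X12.660 Y17.256
G1 X12.660 Y69.782
M5
G0 X21.158 Y117.200
M3 S327
G1 X74.975 Y117.200 F2224
G1 X74.975 Y93.669
G1 X21.158 Y93.669
G1 X21.158 Y117.200
M5
G0 X146.273 Y27.016
M3 S523
G1 X141.482 Y27.271 F1957
G1 X138.696 Y31.176
G1 X140.011 Y35.789
G1 X144.438 Y37.637
G1 X148.643 Y35.328
G1 X149.459 Y30.601
G1 X146.273 Y27.016
M5
G0 X0.000 Y0.000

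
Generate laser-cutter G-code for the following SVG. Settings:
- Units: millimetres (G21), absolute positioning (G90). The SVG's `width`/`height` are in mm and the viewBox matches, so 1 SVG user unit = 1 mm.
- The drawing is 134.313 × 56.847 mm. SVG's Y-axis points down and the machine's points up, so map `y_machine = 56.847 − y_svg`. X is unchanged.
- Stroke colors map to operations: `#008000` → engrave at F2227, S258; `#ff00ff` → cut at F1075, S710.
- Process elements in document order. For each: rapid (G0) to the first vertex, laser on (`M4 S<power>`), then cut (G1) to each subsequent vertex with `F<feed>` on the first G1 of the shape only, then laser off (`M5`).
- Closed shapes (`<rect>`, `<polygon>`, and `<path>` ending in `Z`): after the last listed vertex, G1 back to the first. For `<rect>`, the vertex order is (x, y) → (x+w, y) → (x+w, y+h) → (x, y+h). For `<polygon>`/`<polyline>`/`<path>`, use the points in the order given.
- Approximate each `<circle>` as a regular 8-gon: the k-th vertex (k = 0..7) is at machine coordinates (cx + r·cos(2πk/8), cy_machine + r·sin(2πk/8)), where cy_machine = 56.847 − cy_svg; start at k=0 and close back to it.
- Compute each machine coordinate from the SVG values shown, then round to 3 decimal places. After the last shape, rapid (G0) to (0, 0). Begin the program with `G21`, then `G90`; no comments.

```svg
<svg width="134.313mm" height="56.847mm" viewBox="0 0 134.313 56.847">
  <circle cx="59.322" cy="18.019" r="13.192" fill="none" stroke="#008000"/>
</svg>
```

G21
G90
G0 X72.514 Y38.828
M4 S258
G1 X68.650 Y48.156 F2227
G1 X59.322 Y52.020
G1 X49.994 Y48.156
G1 X46.130 Y38.828
G1 X49.994 Y29.500
G1 X59.322 Y25.636
G1 X68.650 Y29.500
G1 X72.514 Y38.828
M5
G0 X0.000 Y0.000

1 u = 1 mm; y_m = 56.847 − y.

[1] `<circle>` circle, #008000→engrave S258 F2227: (72.514,38.828) → (68.650,48.156) → (59.322,52.020) → (49.994,48.156) → (46.130,38.828) → (49.994,29.500) → (59.322,25.636) → (68.650,29.500) → (72.514,38.828) (closed)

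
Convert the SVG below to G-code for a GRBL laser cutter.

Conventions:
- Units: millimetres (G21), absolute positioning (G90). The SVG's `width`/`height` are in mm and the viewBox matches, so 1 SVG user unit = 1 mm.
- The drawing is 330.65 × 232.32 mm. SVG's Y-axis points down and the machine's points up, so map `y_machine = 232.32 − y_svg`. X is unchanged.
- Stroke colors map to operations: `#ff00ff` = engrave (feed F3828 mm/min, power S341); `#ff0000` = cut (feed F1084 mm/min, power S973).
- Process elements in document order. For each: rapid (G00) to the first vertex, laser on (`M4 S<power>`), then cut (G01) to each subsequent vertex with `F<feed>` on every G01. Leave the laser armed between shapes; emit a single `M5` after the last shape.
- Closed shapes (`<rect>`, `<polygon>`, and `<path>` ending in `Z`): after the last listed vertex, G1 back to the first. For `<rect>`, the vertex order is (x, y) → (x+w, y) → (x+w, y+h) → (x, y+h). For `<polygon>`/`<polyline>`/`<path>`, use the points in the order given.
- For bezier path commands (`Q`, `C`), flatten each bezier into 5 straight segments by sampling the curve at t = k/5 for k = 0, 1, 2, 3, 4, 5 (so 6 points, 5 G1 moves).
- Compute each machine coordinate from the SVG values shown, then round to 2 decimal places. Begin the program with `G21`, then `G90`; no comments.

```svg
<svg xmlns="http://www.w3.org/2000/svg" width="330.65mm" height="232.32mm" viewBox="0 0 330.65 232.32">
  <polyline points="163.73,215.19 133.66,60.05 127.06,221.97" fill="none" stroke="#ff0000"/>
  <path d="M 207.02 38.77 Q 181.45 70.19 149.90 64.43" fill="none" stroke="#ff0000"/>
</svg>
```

1 u = 1 mm; y_m = 232.32 − y.

[1] `<polyline>` open polyline, #ff0000→cut S973 F1084: (163.73,17.13) → (133.66,172.27) → (127.06,10.35)

[2] `<path>` quadratic bezier, #ff0000→cut S973 F1084: (207.02,193.55) → (196.55,182.47) → (185.61,174.36) → (174.18,169.23) → (162.28,167.07) → (149.90,167.89)

G21
G90
G00 X163.73 Y17.13
M4 S973
G01 X133.66 Y172.27 F1084
G01 X127.06 Y10.35 F1084
G00 X207.02 Y193.55
M4 S973
G01 X196.55 Y182.47 F1084
G01 X185.61 Y174.36 F1084
G01 X174.18 Y169.23 F1084
G01 X162.28 Y167.07 F1084
G01 X149.90 Y167.89 F1084
M5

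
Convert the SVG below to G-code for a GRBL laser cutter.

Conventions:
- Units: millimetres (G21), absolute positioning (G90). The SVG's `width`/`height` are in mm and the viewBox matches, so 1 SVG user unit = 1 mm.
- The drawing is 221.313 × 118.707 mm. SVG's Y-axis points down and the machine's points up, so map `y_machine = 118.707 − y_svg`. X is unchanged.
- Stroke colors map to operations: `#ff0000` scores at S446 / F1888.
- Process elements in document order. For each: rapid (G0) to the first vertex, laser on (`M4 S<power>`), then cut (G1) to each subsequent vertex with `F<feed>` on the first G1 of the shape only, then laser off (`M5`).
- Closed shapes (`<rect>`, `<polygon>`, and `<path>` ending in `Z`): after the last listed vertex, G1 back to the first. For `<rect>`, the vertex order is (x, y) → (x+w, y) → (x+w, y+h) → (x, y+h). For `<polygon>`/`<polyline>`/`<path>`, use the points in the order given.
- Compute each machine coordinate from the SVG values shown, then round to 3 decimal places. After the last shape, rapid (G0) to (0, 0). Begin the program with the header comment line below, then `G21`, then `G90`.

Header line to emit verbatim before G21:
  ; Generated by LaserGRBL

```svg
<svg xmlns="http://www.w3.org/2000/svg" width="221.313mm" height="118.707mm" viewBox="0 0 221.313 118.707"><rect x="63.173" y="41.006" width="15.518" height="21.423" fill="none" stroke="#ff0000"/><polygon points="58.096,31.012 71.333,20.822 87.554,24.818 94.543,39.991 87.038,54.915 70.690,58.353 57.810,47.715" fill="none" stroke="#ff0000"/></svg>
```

; Generated by LaserGRBL
G21
G90
G0 X63.173 Y77.701
M4 S446
G1 X78.691 Y77.701 F1888
G1 X78.691 Y56.278
G1 X63.173 Y56.278
G1 X63.173 Y77.701
M5
G0 X58.096 Y87.695
M4 S446
G1 X71.333 Y97.885 F1888
G1 X87.554 Y93.889
G1 X94.543 Y78.716
G1 X87.038 Y63.792
G1 X70.690 Y60.354
G1 X57.810 Y70.992
G1 X58.096 Y87.695
M5
G0 X0.000 Y0.000

viewBox `0 0 221.313 118.707` with mm width/height → 1 unit = 1 mm. Flip: y_m = 118.707 − y_svg.

**Shape 1** — `<rect>` rectangle, stroke `#ff0000` → score (S446, F1888). Machine vertices: (63.173,77.701) → (78.691,77.701) → (78.691,56.278) → (63.173,56.278) → (63.173,77.701). Closed: final G1 returns to the first vertex.

**Shape 2** — `<polygon>` regular polygon, stroke `#ff0000` → score (S446, F1888). Machine vertices: (58.096,87.695) → (71.333,97.885) → (87.554,93.889) → (94.543,78.716) → (87.038,63.792) → (70.690,60.354) → (57.810,70.992) → (58.096,87.695). Closed: final G1 returns to the first vertex.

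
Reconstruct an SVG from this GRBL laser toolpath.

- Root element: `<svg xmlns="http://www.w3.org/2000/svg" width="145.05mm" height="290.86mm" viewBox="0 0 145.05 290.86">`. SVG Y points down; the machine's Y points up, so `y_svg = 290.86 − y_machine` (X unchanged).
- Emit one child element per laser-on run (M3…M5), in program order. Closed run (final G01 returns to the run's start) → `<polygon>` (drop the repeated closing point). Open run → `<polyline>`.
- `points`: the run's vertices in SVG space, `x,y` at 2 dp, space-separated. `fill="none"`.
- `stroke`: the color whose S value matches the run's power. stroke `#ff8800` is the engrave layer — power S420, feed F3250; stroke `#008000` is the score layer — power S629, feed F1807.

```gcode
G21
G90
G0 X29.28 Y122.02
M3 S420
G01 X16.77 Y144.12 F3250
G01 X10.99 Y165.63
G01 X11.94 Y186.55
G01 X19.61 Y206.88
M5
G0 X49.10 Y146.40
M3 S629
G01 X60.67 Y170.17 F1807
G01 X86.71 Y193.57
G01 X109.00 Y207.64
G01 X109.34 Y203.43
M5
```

Each laser-on run becomes one SVG element. Flip Y back into SVG space with y_svg = 290.86 − y_machine.

Run 1: the run's S420 means `#ff8800` (engrave). The run is open, so emit a `<polyline>` with points (Y-flipped): 29.28,168.84 16.77,146.74 10.99,125.23 11.94,104.31 19.61,83.98.

Run 2: power S629 maps to stroke `#008000` (score). The run is open, so emit a `<polyline>` with points (Y-flipped): 49.10,144.46 60.67,120.69 86.71,97.29 109.00,83.22 109.34,87.43.

<svg xmlns="http://www.w3.org/2000/svg" width="145.05mm" height="290.86mm" viewBox="0 0 145.05 290.86">
  <polyline points="29.28,168.84 16.77,146.74 10.99,125.23 11.94,104.31 19.61,83.98" fill="none" stroke="#ff8800"/>
  <polyline points="49.10,144.46 60.67,120.69 86.71,97.29 109.00,83.22 109.34,87.43" fill="none" stroke="#008000"/>
</svg>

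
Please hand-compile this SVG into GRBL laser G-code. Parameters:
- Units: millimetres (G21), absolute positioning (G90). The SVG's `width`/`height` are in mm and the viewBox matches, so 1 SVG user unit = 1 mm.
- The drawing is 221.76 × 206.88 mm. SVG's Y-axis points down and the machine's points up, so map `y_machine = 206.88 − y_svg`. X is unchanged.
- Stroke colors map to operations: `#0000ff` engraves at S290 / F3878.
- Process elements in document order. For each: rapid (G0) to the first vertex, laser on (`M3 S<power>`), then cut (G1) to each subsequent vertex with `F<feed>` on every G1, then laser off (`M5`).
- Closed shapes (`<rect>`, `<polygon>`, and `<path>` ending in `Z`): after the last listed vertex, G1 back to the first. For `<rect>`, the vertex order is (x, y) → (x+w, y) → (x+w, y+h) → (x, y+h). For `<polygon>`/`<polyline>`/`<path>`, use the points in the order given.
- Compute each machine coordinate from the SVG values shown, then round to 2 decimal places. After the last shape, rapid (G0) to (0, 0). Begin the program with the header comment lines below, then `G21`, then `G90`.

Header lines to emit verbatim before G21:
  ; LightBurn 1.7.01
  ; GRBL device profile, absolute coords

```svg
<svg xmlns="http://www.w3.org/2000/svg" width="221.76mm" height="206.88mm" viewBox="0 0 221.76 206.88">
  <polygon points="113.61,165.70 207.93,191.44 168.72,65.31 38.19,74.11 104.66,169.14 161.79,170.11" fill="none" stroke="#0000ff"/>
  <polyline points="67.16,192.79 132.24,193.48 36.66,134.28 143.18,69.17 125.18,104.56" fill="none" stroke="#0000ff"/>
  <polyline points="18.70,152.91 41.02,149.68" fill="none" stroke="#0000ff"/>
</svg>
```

Since the viewBox matches the mm dimensions, user units are millimetres directly. The only transform is the Y-flip y_m = 206.88 − y_svg.

Shape 1 is a closed polygon drawn with `<polygon>`. Its stroke #0000ff means engrave at S290, F3878. After flipping Y the toolpath is (113.61,41.18) → (207.93,15.44) → (168.72,141.57) → (38.19,132.77) → (104.66,37.74) → (161.79,36.77) → (113.61,41.18), returning to the start.

Shape 2 is a open polyline drawn with `<polyline>`. Its stroke #0000ff means engrave at S290, F3878. After flipping Y the toolpath is (67.16,14.09) → (132.24,13.40) → (36.66,72.60) → (143.18,137.71) → (125.18,102.32).

Shape 3 is a line segment drawn with `<polyline>`. Its stroke #0000ff means engrave at S290, F3878. After flipping Y the toolpath is (18.70,53.97) → (41.02,57.20).

; LightBurn 1.7.01
; GRBL device profile, absolute coords
G21
G90
G0 X113.61 Y41.18
M3 S290
G1 X207.93 Y15.44 F3878
G1 X168.72 Y141.57 F3878
G1 X38.19 Y132.77 F3878
G1 X104.66 Y37.74 F3878
G1 X161.79 Y36.77 F3878
G1 X113.61 Y41.18 F3878
M5
G0 X67.16 Y14.09
M3 S290
G1 X132.24 Y13.40 F3878
G1 X36.66 Y72.60 F3878
G1 X143.18 Y137.71 F3878
G1 X125.18 Y102.32 F3878
M5
G0 X18.70 Y53.97
M3 S290
G1 X41.02 Y57.20 F3878
M5
G0 X0.00 Y0.00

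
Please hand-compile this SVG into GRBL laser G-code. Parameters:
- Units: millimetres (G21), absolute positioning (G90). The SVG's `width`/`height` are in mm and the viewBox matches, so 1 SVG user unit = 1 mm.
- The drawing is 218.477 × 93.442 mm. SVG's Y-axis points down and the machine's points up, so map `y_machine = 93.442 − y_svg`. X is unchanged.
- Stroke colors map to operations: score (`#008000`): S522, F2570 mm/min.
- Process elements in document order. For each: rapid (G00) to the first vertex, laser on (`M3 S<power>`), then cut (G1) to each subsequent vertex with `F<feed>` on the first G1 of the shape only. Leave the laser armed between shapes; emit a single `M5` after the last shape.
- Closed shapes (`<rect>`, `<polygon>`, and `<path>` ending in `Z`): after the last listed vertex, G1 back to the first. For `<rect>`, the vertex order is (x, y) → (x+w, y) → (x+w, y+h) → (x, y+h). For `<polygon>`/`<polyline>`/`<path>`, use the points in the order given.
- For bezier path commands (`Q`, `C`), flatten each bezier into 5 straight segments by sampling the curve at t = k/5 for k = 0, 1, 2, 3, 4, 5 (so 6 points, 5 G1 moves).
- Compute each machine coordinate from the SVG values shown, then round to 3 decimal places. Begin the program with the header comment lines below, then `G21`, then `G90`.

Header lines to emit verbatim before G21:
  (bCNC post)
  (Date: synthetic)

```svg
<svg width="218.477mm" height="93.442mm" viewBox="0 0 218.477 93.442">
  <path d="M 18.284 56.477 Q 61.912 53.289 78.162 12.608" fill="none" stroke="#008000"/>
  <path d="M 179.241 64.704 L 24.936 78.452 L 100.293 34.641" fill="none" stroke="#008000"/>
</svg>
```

(bCNC post)
(Date: synthetic)
G21
G90
G00 X18.284 Y36.965
M3 S522
G1 X34.640 Y39.740 F2570
G1 X48.806 Y45.514
G1 X60.782 Y54.288
G1 X70.567 Y66.061
G1 X78.162 Y80.834
G00 X179.241 Y28.738
M3 S522
G1 X24.936 Y14.990 F2570
G1 X100.293 Y58.801
M5

Since the viewBox matches the mm dimensions, user units are millimetres directly. The only transform is the Y-flip y_m = 93.442 − y_svg.

Shape 1 is a quadratic bezier drawn with `<path>`. Its stroke #008000 means score at S522, F2570. After flipping Y the toolpath is (18.284,36.965) → (34.640,39.740) → (48.806,45.514) → (60.782,54.288) → (70.567,66.061) → (78.162,80.834).

Shape 2 is a open polyline drawn with `<path>`. Its stroke #008000 means score at S522, F2570. After flipping Y the toolpath is (179.241,28.738) → (24.936,14.990) → (100.293,58.801).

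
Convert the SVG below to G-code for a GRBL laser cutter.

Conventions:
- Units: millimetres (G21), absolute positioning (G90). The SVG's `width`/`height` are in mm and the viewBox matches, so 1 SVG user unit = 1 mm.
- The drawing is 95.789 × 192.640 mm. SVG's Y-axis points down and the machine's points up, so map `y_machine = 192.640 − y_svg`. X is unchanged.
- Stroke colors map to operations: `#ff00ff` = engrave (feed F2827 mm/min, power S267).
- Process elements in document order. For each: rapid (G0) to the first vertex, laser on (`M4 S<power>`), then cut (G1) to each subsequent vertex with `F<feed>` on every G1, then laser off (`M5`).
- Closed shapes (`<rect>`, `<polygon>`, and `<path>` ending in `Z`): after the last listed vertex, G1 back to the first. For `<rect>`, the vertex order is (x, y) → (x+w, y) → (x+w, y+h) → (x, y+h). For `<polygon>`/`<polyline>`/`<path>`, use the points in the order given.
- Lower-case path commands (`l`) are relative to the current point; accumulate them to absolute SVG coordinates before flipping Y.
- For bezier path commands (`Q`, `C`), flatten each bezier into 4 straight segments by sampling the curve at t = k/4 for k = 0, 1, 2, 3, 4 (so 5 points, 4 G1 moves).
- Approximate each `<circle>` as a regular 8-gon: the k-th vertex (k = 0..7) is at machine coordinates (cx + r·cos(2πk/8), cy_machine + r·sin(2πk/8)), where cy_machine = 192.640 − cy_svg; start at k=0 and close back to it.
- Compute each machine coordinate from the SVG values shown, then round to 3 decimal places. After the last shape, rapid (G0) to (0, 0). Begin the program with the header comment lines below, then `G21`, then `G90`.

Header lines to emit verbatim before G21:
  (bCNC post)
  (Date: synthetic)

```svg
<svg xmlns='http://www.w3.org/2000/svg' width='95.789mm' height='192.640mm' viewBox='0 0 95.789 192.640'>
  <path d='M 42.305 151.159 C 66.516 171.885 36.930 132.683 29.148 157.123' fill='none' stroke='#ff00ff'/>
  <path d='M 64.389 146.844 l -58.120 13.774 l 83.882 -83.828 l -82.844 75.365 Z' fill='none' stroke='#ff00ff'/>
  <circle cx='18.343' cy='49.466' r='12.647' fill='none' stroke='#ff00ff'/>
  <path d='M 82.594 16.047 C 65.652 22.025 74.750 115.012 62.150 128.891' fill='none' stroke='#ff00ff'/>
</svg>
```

1 u = 1 mm; y_m = 192.640 − y.

[1] `<path>` cubic bezier, #ff00ff→engrave S267 F2827: (42.305,41.481) → (51.558,35.242) → (47.724,39.892) → (37.891,43.845) → (29.148,35.517)

[2] `<path>` closed polygon, #ff00ff→engrave S267 F2827: (64.389,45.796) → (6.269,32.022) → (90.151,115.850) → (7.307,40.485) → (64.389,45.796) (closed)

[3] `<circle>` circle, #ff00ff→engrave S267 F2827: (30.990,143.174) → (27.286,152.117) → (18.343,155.821) → (9.400,152.117) → (5.696,143.174) → (9.400,134.231) → (18.343,130.527) → (27.286,134.231) → (30.990,143.174) (closed)

[4] `<path>` cubic bezier, #ff00ff→engrave S267 F2827: (82.594,176.593) → (74.024,158.391) → (70.744,123.134) → (68.278,86.395) → (62.150,63.749)

(bCNC post)
(Date: synthetic)
G21
G90
G0 X42.305 Y41.481
M4 S267
G1 X51.558 Y35.242 F2827
G1 X47.724 Y39.892 F2827
G1 X37.891 Y43.845 F2827
G1 X29.148 Y35.517 F2827
M5
G0 X64.389 Y45.796
M4 S267
G1 X6.269 Y32.022 F2827
G1 X90.151 Y115.850 F2827
G1 X7.307 Y40.485 F2827
G1 X64.389 Y45.796 F2827
M5
G0 X30.990 Y143.174
M4 S267
G1 X27.286 Y152.117 F2827
G1 X18.343 Y155.821 F2827
G1 X9.400 Y152.117 F2827
G1 X5.696 Y143.174 F2827
G1 X9.400 Y134.231 F2827
G1 X18.343 Y130.527 F2827
G1 X27.286 Y134.231 F2827
G1 X30.990 Y143.174 F2827
M5
G0 X82.594 Y176.593
M4 S267
G1 X74.024 Y158.391 F2827
G1 X70.744 Y123.134 F2827
G1 X68.278 Y86.395 F2827
G1 X62.150 Y63.749 F2827
M5
G0 X0.000 Y0.000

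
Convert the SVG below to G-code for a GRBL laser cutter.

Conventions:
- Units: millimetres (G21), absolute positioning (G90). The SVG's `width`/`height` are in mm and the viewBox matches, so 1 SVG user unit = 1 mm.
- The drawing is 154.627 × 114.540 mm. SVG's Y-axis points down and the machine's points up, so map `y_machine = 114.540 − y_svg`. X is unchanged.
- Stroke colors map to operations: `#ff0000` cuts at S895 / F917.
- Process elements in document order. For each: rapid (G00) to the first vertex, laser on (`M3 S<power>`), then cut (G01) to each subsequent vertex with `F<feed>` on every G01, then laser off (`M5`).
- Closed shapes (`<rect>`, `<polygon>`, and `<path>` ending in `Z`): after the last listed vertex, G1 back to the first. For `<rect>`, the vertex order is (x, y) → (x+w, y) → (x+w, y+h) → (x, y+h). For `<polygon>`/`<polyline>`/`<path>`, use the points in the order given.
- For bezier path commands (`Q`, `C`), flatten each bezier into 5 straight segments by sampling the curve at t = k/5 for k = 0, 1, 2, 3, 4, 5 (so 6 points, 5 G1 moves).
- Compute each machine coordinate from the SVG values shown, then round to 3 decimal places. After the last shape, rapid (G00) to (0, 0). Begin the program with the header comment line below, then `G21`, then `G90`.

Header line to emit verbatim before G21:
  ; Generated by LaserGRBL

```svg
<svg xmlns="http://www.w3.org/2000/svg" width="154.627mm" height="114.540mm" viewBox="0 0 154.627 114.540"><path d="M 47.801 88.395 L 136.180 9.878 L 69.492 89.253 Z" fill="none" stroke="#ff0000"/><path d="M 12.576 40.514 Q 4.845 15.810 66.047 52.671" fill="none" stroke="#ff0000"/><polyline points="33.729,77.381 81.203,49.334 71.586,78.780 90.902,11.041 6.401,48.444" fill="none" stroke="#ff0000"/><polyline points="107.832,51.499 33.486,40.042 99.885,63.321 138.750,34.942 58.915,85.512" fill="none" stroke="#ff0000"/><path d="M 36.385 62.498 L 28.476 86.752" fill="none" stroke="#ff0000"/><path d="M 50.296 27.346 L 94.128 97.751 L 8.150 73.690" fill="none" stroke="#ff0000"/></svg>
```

1 u = 1 mm; y_m = 114.540 − y.

[1] `<path>` closed polygon, #ff0000→cut S895 F917: (47.801,26.145) → (136.180,104.662) → (69.492,25.287) → (47.801,26.145) (closed)

[2] `<path>` quadratic bezier, #ff0000→cut S895 F917: (12.576,74.026) → (12.241,81.445) → (17.420,83.939) → (28.115,81.507) → (44.324,74.151) → (66.047,61.869)

[3] `<polyline>` open polyline, #ff0000→cut S895 F917: (33.729,37.159) → (81.203,65.206) → (71.586,35.760) → (90.902,103.499) → (6.401,66.096)

[4] `<polyline>` open polyline, #ff0000→cut S895 F917: (107.832,63.041) → (33.486,74.498) → (99.885,51.219) → (138.750,79.598) → (58.915,29.028)

[5] `<path>` line segment, #ff0000→cut S895 F917: (36.385,52.042) → (28.476,27.788)

[6] `<path>` open polyline, #ff0000→cut S895 F917: (50.296,87.194) → (94.128,16.789) → (8.150,40.850)

; Generated by LaserGRBL
G21
G90
G00 X47.801 Y26.145
M3 S895
G01 X136.180 Y104.662 F917
G01 X69.492 Y25.287 F917
G01 X47.801 Y26.145 F917
M5
G00 X12.576 Y74.026
M3 S895
G01 X12.241 Y81.445 F917
G01 X17.420 Y83.939 F917
G01 X28.115 Y81.507 F917
G01 X44.324 Y74.151 F917
G01 X66.047 Y61.869 F917
M5
G00 X33.729 Y37.159
M3 S895
G01 X81.203 Y65.206 F917
G01 X71.586 Y35.760 F917
G01 X90.902 Y103.499 F917
G01 X6.401 Y66.096 F917
M5
G00 X107.832 Y63.041
M3 S895
G01 X33.486 Y74.498 F917
G01 X99.885 Y51.219 F917
G01 X138.750 Y79.598 F917
G01 X58.915 Y29.028 F917
M5
G00 X36.385 Y52.042
M3 S895
G01 X28.476 Y27.788 F917
M5
G00 X50.296 Y87.194
M3 S895
G01 X94.128 Y16.789 F917
G01 X8.150 Y40.850 F917
M5
G00 X0.000 Y0.000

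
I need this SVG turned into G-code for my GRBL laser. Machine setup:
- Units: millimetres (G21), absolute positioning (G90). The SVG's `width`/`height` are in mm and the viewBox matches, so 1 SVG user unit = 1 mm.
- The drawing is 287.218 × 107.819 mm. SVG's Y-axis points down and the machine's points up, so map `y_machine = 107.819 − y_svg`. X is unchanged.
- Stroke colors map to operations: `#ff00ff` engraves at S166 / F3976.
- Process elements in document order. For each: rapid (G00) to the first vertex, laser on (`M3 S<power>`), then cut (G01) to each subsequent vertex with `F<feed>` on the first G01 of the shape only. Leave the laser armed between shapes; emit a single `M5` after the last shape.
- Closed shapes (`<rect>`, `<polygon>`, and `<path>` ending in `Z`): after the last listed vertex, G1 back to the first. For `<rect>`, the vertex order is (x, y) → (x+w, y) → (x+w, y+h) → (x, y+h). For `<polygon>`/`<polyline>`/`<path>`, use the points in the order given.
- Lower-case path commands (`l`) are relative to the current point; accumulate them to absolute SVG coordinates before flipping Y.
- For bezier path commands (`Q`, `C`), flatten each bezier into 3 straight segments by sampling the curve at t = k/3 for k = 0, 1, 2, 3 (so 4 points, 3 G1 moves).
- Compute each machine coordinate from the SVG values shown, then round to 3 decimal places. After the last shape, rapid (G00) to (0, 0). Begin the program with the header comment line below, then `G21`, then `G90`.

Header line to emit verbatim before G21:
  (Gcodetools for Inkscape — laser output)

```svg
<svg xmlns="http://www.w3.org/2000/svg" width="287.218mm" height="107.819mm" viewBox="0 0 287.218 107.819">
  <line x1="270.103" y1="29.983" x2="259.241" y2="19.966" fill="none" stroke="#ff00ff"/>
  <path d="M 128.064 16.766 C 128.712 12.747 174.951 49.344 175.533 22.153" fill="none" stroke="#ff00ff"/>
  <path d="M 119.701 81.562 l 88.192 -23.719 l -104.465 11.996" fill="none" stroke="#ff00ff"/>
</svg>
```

Since the viewBox matches the mm dimensions, user units are millimetres directly. The only transform is the Y-flip y_m = 107.819 − y_svg.

Shape 1 is a line segment drawn with `<line>`. Its stroke #ff00ff means engrave at S166, F3976. After flipping Y the toolpath is (270.103,77.836) → (259.241,87.853).

Shape 2 is a cubic bezier drawn with `<path>`. Its stroke #ff00ff means engrave at S166, F3976. After flipping Y the toolpath is (128.064,91.053) → (140.529,85.400) → (163.112,75.871) → (175.533,85.666).

Shape 3 is a open polyline drawn with `<path>`. Its stroke #ff00ff means engrave at S166, F3976. After flipping Y the toolpath is (119.701,26.257) → (207.893,49.976) → (103.428,37.980).

(Gcodetools for Inkscape — laser output)
G21
G90
G00 X270.103 Y77.836
M3 S166
G01 X259.241 Y87.853 F3976
G00 X128.064 Y91.053
M3 S166
G01 X140.529 Y85.400 F3976
G01 X163.112 Y75.871
G01 X175.533 Y85.666
G00 X119.701 Y26.257
M3 S166
G01 X207.893 Y49.976 F3976
G01 X103.428 Y37.980
M5
G00 X0.000 Y0.000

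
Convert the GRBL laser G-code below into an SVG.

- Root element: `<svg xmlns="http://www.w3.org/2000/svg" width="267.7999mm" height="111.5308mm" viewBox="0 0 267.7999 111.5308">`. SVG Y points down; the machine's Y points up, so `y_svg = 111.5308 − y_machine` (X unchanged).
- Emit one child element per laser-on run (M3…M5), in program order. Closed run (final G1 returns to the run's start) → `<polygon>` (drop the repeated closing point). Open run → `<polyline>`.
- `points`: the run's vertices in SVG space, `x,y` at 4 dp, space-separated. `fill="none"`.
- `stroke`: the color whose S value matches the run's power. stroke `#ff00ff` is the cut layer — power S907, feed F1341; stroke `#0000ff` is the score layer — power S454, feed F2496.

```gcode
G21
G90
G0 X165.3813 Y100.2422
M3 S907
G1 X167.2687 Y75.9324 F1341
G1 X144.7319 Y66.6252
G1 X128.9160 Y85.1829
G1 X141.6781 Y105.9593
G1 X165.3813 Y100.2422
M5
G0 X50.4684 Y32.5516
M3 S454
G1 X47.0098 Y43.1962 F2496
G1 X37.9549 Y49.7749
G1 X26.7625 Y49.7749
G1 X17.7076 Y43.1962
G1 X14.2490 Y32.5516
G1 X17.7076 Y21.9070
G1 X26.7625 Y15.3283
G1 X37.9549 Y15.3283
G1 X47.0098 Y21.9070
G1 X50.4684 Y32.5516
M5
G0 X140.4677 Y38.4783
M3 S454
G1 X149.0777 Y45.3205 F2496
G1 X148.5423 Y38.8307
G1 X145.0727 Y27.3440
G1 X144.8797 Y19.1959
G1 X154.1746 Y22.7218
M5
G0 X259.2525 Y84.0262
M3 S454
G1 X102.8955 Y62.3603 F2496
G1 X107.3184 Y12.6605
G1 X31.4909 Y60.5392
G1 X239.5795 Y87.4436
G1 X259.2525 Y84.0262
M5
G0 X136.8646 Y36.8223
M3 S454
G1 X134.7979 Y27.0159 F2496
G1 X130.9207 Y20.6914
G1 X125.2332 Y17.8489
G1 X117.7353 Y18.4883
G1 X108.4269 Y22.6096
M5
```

y_svg = 111.5308 − y_m.

[1] S907→`#ff00ff` (cut); closed run; points: 165.3813,11.2886 167.2687,35.5984 144.7319,44.9056 128.9160,26.3479 141.6781,5.5715

[2] S454→`#0000ff` (score); closed run; points: 50.4684,78.9792 47.0098,68.3346 37.9549,61.7559 26.7625,61.7559 17.7076,68.3346 14.2490,78.9792 17.7076,89.6238 26.7625,96.2025 37.9549,96.2025 47.0098,89.6238

[3] S454→`#0000ff` (score); open run; points: 140.4677,73.0525 149.0777,66.2103 148.5423,72.7001 145.0727,84.1868 144.8797,92.3349 154.1746,88.8090

[4] S454→`#0000ff` (score); closed run; points: 259.2525,27.5046 102.8955,49.1705 107.3184,98.8703 31.4909,50.9916 239.5795,24.0872

[5] S454→`#0000ff` (score); open run; points: 136.8646,74.7085 134.7979,84.5149 130.9207,90.8394 125.2332,93.6819 117.7353,93.0425 108.4269,88.9212

<svg xmlns="http://www.w3.org/2000/svg" width="267.7999mm" height="111.5308mm" viewBox="0 0 267.7999 111.5308">
  <polygon points="165.3813,11.2886 167.2687,35.5984 144.7319,44.9056 128.9160,26.3479 141.6781,5.5715" fill="none" stroke="#ff00ff"/>
  <polygon points="50.4684,78.9792 47.0098,68.3346 37.9549,61.7559 26.7625,61.7559 17.7076,68.3346 14.2490,78.9792 17.7076,89.6238 26.7625,96.2025 37.9549,96.2025 47.0098,89.6238" fill="none" stroke="#0000ff"/>
  <polyline points="140.4677,73.0525 149.0777,66.2103 148.5423,72.7001 145.0727,84.1868 144.8797,92.3349 154.1746,88.8090" fill="none" stroke="#0000ff"/>
  <polygon points="259.2525,27.5046 102.8955,49.1705 107.3184,98.8703 31.4909,50.9916 239.5795,24.0872" fill="none" stroke="#0000ff"/>
  <polyline points="136.8646,74.7085 134.7979,84.5149 130.9207,90.8394 125.2332,93.6819 117.7353,93.0425 108.4269,88.9212" fill="none" stroke="#0000ff"/>
</svg>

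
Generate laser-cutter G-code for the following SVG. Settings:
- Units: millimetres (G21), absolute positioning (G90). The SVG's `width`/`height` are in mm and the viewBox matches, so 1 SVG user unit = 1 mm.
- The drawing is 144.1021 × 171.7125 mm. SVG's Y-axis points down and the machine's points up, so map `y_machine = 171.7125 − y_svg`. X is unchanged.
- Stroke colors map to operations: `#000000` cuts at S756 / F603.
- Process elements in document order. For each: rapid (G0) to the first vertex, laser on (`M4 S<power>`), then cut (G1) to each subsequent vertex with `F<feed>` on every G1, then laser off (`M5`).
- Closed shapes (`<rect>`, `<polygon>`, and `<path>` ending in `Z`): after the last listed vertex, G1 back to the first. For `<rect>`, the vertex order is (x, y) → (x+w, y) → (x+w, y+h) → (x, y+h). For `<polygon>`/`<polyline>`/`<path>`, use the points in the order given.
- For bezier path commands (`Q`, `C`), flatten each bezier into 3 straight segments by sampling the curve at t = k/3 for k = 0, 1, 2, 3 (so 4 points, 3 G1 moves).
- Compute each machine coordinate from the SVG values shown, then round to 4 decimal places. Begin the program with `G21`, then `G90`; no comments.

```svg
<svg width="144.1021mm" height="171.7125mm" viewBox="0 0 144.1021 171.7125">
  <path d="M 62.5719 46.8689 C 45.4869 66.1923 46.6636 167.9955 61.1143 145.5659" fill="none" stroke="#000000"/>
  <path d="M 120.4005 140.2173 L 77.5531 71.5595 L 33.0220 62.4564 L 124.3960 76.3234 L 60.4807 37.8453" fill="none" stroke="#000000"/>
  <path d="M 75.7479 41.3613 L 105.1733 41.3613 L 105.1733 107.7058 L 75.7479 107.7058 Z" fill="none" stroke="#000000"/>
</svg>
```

G21
G90
G0 X62.5719 Y124.8436
M4 S756
G1 X51.3894 Y85.6830 F603
G1 X51.2730 Y37.4719 F603
G1 X61.1143 Y26.1466 F603
M5
G0 X120.4005 Y31.4952
M4 S756
G1 X77.5531 Y100.1530 F603
G1 X33.0220 Y109.2561 F603
G1 X124.3960 Y95.3891 F603
G1 X60.4807 Y133.8672 F603
M5
G0 X75.7479 Y130.3512
M4 S756
G1 X105.1733 Y130.3512 F603
G1 X105.1733 Y64.0067 F603
G1 X75.7479 Y64.0067 F603
G1 X75.7479 Y130.3512 F603
M5

Since the viewBox matches the mm dimensions, user units are millimetres directly. The only transform is the Y-flip y_m = 171.7125 − y_svg.

Shape 1 is a cubic bezier drawn with `<path>`. Its stroke #000000 means cut at S756, F603. After flipping Y the toolpath is (62.5719,124.8436) → (51.3894,85.6830) → (51.2730,37.4719) → (61.1143,26.1466).

Shape 2 is a open polyline drawn with `<path>`. Its stroke #000000 means cut at S756, F603. After flipping Y the toolpath is (120.4005,31.4952) → (77.5531,100.1530) → (33.0220,109.2561) → (124.3960,95.3891) → (60.4807,133.8672).

Shape 3 is a rectangle drawn with `<path>`. Its stroke #000000 means cut at S756, F603. After flipping Y the toolpath is (75.7479,130.3512) → (105.1733,130.3512) → (105.1733,64.0067) → (75.7479,64.0067) → (75.7479,130.3512), returning to the start.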